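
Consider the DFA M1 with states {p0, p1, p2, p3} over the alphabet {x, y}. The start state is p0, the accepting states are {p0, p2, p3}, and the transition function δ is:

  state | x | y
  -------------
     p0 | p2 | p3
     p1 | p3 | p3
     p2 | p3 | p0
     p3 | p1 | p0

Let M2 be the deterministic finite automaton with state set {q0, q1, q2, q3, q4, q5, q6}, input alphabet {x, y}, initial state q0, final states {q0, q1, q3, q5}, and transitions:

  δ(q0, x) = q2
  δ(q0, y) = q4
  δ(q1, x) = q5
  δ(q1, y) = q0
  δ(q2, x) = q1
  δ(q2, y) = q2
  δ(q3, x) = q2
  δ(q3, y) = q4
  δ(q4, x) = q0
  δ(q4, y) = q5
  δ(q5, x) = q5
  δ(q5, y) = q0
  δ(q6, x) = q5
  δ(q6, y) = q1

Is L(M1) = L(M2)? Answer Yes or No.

No

The string x is accepted by M1 but rejected by M2.
So L(M1) ≠ L(M2).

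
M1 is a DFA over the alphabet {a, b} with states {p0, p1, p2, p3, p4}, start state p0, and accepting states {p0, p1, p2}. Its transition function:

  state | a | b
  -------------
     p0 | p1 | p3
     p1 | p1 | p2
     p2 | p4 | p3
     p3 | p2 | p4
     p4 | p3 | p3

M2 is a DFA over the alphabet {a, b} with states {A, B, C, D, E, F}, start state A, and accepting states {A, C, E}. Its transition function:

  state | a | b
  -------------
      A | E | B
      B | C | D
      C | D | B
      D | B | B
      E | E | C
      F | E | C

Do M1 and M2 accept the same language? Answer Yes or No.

Yes

Exploring the product automaton M1 × M2 from the start pair (p0, A), following both machines on each input symbol, reaches 5 state pairs: (p0, A), (p1, E), (p3, B), (p2, C), (p4, D).
M1 accepts in {p0, p1, p2} and M2 accepts in {A, C, E}. In every reachable pair the two components are either both accepting — (p0, A), (p1, E), (p2, C) — or both non-accepting, so no string is accepted by exactly one of the machines: L(M1) \ L(M2) and L(M2) \ L(M1) are both empty.
Hence every string is accepted by M1 iff it is accepted by M2, and the two languages coincide.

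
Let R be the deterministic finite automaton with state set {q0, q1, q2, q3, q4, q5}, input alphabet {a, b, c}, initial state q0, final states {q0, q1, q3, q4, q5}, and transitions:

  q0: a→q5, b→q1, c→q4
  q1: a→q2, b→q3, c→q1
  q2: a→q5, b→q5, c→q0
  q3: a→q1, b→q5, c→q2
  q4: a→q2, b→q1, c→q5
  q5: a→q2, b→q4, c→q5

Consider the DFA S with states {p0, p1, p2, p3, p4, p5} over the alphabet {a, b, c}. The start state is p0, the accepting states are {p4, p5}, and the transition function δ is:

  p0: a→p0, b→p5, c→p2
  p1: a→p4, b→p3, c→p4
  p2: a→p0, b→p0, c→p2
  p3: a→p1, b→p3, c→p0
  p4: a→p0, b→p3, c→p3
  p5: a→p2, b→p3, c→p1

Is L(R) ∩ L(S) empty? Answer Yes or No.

The string b is accepted by both R and S.
Hence L(R) ∩ L(S) ≠ ∅.

No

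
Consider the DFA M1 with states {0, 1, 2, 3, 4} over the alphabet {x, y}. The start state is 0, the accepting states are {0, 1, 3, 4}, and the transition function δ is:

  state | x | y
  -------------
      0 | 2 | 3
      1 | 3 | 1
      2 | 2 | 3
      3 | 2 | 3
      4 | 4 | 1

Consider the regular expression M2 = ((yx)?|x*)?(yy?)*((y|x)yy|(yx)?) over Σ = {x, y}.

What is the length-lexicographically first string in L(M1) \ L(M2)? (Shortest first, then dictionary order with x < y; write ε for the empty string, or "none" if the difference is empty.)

The string xyxy is accepted by M1 but not by M2.
No shorter string lies in the difference, and xyxy is the lexicographically first length-4 string in L(M1) \ L(M2).

xyxy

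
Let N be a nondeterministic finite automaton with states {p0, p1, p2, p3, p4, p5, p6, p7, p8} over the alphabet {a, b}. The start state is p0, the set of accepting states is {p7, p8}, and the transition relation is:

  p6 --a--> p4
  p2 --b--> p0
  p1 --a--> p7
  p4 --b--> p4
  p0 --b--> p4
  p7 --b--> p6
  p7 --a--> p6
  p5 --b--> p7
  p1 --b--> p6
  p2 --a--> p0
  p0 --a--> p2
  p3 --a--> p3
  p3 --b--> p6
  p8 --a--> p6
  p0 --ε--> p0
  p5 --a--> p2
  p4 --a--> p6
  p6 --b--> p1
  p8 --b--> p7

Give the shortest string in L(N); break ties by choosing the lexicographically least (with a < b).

A breadth-first search from p0 reaches an accepting state first via the path p0 → p4 → p6 → p1 → p7 on input baba.
No string of length < 4 is accepted (BFS exhausts all shorter strings without reaching an accepting state), and baba is the lexicographically least accepting string of length 4.

baba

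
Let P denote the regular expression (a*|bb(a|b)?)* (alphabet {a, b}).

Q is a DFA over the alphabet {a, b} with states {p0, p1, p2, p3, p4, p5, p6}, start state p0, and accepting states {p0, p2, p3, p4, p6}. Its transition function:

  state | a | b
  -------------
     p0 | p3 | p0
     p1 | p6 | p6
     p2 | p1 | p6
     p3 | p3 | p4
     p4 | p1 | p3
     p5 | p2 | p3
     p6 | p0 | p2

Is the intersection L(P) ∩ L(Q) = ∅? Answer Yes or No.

The empty string ε is accepted by both P and Q.
Hence L(P) ∩ L(Q) ≠ ∅.

No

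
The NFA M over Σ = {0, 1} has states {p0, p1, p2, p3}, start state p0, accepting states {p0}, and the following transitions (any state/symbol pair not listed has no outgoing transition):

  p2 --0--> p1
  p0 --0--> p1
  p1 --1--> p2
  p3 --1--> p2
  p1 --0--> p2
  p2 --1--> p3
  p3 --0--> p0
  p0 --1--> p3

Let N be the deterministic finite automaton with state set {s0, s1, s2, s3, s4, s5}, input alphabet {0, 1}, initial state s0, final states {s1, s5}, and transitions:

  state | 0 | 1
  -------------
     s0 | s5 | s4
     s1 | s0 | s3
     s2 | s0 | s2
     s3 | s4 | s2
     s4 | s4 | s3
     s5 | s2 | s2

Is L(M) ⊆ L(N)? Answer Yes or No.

The empty string ε is in L(M) but not in L(N).
So L(M) ⊄ L(N).

No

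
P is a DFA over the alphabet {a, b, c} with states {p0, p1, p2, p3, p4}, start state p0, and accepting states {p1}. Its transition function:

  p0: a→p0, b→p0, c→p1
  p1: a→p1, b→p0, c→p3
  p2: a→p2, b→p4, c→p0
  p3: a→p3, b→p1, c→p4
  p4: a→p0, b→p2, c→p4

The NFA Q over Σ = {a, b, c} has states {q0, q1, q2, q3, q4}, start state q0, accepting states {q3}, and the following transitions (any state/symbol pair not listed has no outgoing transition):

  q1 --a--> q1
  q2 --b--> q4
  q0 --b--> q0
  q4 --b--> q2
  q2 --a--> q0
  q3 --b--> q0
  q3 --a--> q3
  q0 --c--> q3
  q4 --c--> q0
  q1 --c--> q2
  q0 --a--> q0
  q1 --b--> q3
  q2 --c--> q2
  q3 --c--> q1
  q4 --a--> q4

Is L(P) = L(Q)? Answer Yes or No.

Exploring the product automaton P × Q from the start pair (p0, q0), following both machines on each input symbol, reaches 5 state pairs: (p0, q0), (p1, q3), (p3, q1), (p4, q2), (p2, q4).
P accepts in {p1} and Q accepts in {q3}. In every reachable pair the two components are either both accepting — (p1, q3) — or both non-accepting, so no string is accepted by exactly one of the machines: L(P) \ L(Q) and L(Q) \ L(P) are both empty.
Hence every string is accepted by P iff it is accepted by Q, and the two languages coincide.

Yes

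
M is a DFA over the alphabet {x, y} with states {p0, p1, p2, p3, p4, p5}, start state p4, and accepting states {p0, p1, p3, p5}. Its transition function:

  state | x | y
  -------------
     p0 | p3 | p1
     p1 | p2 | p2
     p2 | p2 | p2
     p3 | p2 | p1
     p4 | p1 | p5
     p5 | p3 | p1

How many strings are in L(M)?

The useful subgraph on states {p1, p3, p4, p5} is acyclic, so L(M) is finite; the longest accepting path visits 4 useful states, giving maximum string length 3.
Counting accepting paths from p4 by length: 2 of length 1, 2 of length 2, 1 of length 3. Total 5.

5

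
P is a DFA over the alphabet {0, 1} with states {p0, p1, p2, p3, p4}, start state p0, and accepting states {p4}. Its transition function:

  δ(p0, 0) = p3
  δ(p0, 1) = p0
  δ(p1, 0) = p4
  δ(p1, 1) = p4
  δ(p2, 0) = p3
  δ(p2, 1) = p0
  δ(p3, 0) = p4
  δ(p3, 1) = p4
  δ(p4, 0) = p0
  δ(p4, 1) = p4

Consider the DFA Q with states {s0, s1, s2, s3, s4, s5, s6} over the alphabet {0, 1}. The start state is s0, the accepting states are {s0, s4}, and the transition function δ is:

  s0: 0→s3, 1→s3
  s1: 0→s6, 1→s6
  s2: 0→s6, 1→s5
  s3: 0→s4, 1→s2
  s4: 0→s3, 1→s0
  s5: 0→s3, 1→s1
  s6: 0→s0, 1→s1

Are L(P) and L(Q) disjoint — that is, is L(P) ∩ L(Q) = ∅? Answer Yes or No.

No

The string 00 is accepted by both P and Q.
Hence L(P) ∩ L(Q) ≠ ∅.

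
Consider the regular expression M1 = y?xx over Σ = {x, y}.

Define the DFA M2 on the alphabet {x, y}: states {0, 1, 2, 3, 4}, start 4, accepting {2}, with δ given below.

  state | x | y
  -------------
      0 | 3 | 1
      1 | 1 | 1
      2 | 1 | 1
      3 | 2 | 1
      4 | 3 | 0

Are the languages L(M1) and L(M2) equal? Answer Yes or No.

Converting the expression M1 to a DFA (subset construction, then merging equivalent states) gives the minimal DFA with states {r0, r1, r2, r3, r4}, start state r0, accepting states {r3} and transitions r0: x→r1, y→r2; r1: x→r3, y→r4; r2: x→r1, y→r4; r3: x→r4, y→r4; r4: x→r4, y→r4.
Exploring the product automaton M1 × M2 from the start pair (r0, 4), following both machines on each input symbol, reaches 5 state pairs: (r0, 4), (r1, 3), (r2, 0), (r3, 2), (r4, 1).
M1 accepts in {r3} and M2 accepts in {2}. In every reachable pair the two components are either both accepting — (r3, 2) — or both non-accepting, so no string is accepted by exactly one of the machines: L(M1) \ L(M2) and L(M2) \ L(M1) are both empty.
Hence every string is accepted by M1 iff it is accepted by M2, and the two languages coincide.

Yes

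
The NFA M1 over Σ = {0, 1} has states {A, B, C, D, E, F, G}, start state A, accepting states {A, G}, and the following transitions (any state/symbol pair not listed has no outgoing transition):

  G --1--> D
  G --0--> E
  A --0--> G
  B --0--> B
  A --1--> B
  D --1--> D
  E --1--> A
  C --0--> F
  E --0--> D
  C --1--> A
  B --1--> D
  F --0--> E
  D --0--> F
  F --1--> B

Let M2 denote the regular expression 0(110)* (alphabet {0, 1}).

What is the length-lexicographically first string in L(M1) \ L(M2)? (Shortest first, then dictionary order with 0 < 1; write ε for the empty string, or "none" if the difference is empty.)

ε

The empty string ε is accepted by M1 but not by M2.
Since ε is the unique shortest string, it is the required witness.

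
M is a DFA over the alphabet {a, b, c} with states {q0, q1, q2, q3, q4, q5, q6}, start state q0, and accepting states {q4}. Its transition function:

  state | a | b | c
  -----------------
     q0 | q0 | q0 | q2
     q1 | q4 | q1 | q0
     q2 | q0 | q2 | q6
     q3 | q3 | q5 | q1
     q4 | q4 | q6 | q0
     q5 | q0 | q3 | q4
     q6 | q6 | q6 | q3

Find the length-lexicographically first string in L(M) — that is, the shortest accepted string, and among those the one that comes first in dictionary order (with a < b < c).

A breadth-first search from q0 reaches an accepting state first via the path q0 → q2 → q6 → q3 → q5 → q4 on input cccbc.
No string of length < 5 is accepted (BFS exhausts all shorter strings without reaching an accepting state), and cccbc is the lexicographically least accepting string of length 5.

cccbc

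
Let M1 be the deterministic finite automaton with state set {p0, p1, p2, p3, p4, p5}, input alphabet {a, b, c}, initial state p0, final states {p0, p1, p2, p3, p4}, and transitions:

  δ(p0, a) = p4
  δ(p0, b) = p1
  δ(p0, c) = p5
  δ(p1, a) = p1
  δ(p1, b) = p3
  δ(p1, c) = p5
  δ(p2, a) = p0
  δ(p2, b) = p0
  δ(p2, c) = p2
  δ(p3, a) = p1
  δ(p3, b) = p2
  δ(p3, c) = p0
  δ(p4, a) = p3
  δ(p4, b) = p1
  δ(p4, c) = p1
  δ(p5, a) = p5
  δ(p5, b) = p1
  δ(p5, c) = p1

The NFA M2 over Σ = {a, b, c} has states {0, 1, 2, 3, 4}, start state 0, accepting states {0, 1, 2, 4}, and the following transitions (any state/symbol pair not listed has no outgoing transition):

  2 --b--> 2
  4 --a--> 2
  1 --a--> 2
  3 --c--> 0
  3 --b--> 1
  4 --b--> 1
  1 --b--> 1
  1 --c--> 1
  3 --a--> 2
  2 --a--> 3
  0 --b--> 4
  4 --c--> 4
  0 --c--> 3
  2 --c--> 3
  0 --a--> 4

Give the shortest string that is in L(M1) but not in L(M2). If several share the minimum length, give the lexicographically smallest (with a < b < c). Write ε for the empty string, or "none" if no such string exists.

The string aaa is accepted by M1 but not by M2.
No shorter string lies in the difference, and aaa is the lexicographically first length-3 string in L(M1) \ L(M2).

aaa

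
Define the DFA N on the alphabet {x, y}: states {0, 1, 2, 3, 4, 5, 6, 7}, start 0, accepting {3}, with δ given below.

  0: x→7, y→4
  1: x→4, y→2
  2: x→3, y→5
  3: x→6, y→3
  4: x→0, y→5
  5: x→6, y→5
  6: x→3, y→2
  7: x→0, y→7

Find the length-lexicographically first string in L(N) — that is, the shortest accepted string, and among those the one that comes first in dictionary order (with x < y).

yyxx

A breadth-first search from 0 reaches an accepting state first via the path 0 → 4 → 5 → 6 → 3 on input yyxx.
No string of length < 4 is accepted (BFS exhausts all shorter strings without reaching an accepting state), and yyxx is the lexicographically least accepting string of length 4.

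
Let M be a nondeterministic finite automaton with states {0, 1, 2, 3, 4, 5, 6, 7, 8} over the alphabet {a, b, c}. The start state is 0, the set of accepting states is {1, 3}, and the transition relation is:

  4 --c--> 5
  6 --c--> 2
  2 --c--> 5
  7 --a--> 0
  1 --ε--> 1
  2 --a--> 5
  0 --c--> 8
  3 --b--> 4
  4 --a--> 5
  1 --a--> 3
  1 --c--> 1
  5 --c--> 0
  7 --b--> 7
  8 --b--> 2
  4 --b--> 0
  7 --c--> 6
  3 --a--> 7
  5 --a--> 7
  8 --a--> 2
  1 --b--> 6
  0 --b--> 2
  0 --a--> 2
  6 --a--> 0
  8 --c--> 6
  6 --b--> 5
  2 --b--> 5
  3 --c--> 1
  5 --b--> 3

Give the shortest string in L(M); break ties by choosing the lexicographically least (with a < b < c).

A breadth-first search from 0 reaches an accepting state first via the path 0 → 2 → 5 → 3 on input aab.
No string of length < 3 is accepted (BFS exhausts all shorter strings without reaching an accepting state), and aab is the lexicographically least accepting string of length 3.

aab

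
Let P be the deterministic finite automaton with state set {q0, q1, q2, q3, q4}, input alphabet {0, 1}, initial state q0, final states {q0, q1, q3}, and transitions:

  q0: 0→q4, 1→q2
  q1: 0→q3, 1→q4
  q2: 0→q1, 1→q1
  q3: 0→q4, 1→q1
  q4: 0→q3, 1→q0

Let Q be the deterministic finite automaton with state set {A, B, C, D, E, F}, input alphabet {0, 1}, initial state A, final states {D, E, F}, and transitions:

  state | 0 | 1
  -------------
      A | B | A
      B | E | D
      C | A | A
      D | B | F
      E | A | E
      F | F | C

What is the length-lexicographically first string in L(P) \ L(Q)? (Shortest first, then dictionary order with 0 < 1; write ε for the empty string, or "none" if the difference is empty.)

ε

The empty string ε is accepted by P but not by Q.
Since ε is the unique shortest string, it is the required witness.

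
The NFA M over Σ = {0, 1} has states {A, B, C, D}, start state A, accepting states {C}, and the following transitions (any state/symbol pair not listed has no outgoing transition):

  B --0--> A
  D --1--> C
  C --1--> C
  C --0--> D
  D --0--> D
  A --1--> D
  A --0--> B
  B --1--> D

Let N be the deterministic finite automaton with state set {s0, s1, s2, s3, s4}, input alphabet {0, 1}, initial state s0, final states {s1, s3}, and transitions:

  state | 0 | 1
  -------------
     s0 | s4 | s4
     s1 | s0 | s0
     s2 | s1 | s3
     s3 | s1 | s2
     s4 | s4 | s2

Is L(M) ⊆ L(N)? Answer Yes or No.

The string 11 is in L(M) but not in L(N).
So L(M) ⊄ L(N).

No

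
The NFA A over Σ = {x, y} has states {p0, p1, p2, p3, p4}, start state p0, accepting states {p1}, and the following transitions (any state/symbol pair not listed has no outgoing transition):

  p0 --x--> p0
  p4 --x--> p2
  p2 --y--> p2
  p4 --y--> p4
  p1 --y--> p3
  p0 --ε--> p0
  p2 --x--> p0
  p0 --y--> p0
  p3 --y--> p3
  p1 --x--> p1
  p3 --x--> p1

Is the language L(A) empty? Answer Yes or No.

Yes

The states reachable from the start state are {p0}.
None of the accepting states {p1} is reachable, so no string is accepted and L(A) = ∅.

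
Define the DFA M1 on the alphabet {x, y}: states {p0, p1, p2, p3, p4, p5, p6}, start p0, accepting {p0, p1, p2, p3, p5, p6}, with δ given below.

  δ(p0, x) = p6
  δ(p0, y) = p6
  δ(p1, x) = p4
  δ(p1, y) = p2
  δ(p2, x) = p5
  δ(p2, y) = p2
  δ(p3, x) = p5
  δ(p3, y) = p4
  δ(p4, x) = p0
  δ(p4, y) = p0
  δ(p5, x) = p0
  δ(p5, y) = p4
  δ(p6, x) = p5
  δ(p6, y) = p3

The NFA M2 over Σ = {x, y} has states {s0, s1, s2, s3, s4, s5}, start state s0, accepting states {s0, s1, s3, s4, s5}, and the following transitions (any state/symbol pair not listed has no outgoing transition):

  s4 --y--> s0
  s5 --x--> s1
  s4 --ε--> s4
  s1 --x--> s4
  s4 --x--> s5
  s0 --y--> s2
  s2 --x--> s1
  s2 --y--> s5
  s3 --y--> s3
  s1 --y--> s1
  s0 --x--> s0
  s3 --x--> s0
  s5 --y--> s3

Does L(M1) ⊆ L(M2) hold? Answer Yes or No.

The string y is in L(M1) but not in L(M2).
So L(M1) ⊄ L(M2).

No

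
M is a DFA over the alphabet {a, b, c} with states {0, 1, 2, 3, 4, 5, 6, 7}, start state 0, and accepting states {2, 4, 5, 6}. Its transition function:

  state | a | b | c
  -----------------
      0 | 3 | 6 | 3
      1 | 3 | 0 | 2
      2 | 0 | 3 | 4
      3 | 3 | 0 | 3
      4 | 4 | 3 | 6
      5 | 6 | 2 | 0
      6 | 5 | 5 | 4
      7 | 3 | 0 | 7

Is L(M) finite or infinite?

infinite

State 0 is reachable from the start and can reach an accepting state, and it lies on the cycle 0 → 3 → 0.
Traversing that cycle any number of times yields accepted strings of unbounded length, so the language is infinite.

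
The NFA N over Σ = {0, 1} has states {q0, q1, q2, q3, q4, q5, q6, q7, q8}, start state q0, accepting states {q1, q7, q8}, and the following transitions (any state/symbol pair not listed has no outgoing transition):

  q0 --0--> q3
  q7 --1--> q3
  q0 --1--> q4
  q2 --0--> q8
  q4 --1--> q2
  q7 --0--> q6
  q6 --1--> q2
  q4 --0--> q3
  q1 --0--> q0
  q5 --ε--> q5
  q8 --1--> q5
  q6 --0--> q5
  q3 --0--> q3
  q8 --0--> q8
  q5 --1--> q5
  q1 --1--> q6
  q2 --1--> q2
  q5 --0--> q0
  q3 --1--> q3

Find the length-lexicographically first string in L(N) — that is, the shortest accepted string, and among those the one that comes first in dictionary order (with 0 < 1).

110

A breadth-first search from q0 reaches an accepting state first via the path q0 → q4 → q2 → q8 on input 110.
No string of length < 3 is accepted (BFS exhausts all shorter strings without reaching an accepting state), and 110 is the lexicographically least accepting string of length 3.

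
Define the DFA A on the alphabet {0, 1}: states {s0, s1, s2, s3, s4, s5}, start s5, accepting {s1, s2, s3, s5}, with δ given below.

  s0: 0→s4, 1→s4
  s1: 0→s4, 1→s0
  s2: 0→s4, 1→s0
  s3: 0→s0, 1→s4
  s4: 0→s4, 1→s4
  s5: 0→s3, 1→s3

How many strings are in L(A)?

3

The useful subgraph on states {s3, s5} is acyclic, so L(A) is finite; the longest accepting path visits 2 useful states, giving maximum string length 1.
Counting accepting paths from s5 by length: 1 of length 0, 2 of length 1. Total 3.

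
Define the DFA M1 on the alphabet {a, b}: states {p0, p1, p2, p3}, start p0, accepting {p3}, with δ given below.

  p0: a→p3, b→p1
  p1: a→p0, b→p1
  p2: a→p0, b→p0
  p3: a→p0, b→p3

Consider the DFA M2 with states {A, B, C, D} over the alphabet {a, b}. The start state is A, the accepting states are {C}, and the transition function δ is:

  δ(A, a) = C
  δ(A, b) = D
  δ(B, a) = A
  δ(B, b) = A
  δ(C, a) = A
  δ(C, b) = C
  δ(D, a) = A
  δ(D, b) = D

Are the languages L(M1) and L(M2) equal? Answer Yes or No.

Exploring the product automaton M1 × M2 from the start pair (p0, A), following both machines on each input symbol, reaches 3 state pairs: (p0, A), (p3, C), (p1, D).
M1 accepts in {p3} and M2 accepts in {C}. In every reachable pair the two components are either both accepting — (p3, C) — or both non-accepting, so no string is accepted by exactly one of the machines: L(M1) \ L(M2) and L(M2) \ L(M1) are both empty.
Hence every string is accepted by M1 iff it is accepted by M2, and the two languages coincide.

Yes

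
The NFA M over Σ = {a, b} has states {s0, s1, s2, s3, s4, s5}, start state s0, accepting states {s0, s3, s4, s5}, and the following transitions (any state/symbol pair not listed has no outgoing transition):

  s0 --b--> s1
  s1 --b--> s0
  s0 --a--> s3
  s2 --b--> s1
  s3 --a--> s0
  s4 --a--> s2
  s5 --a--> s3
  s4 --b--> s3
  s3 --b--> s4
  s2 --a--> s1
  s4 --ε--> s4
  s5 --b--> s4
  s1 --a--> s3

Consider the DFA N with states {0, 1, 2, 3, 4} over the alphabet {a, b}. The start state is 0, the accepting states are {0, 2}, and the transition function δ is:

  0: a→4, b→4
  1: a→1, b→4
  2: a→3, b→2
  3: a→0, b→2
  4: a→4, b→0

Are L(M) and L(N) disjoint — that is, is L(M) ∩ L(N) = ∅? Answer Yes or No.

The empty string ε is accepted by both M and N.
Hence L(M) ∩ L(N) ≠ ∅.

No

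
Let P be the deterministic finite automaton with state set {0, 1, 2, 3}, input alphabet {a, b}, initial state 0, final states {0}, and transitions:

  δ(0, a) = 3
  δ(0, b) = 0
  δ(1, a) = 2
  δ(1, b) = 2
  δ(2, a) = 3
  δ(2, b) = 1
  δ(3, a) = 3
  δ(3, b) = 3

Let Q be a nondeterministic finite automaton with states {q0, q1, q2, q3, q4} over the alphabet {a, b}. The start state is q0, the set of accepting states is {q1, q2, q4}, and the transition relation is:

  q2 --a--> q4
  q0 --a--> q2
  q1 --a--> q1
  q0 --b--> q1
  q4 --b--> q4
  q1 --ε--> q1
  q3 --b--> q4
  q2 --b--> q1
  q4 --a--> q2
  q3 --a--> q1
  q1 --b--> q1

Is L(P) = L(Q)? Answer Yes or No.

No

The empty string ε is accepted by P but rejected by Q.
So L(P) ≠ L(Q).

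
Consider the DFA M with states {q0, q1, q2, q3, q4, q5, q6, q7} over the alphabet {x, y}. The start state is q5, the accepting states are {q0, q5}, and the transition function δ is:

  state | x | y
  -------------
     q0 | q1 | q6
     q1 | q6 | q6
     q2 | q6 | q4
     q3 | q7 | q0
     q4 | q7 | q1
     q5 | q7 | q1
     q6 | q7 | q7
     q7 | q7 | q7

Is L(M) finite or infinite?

The useful states (reachable from q5 and able to reach an accepting state) are {q5}.
Restricted to these states the transition graph has no cycle, so every accepting path has bounded length and L is finite.

finite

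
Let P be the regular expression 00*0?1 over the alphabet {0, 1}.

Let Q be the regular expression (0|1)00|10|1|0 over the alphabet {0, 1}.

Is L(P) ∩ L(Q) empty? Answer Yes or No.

Converting the expression P to a DFA (subset construction, then merging equivalent states) gives the minimal DFA with states {p0, p1, p2, p3}, start state p0, accepting states {p3} and transitions p0: 0→p1, 1→p2; p1: 0→p1, 1→p3; p2: 0→p2, 1→p2; p3: 0→p2, 1→p2.
Converting the expression Q to a DFA (subset construction, then merging equivalent states) gives the minimal DFA with states {q0, q1, q2, q3, q4, q5, q6}, start state q0, accepting states {q1, q2, q5, q6} and transitions q0: 0→q1, 1→q2; q1: 0→q3, 1→q4; q2: 0→q5, 1→q4; q3: 0→q6, 1→q4; q4: 0→q4, 1→q4; q5: 0→q6, 1→q4; q6: 0→q4, 1→q4.
Exploring the product automaton P × Q from the start pair (p0, q0), following both machines on each input symbol, reaches 10 state pairs: (p0, q0), (p1, q1), (p2, q2), (p1, q3), (p3, q4), (p2, q5), (p2, q4), (p1, q6), (p2, q6), (p1, q4).
P accepts in {p3} and Q accepts in {q1, q2, q5, q6}; no reachable pair has both components accepting, so no string drives both machines to acceptance simultaneously and L(P) ∩ L(Q) = ∅.
So no string is accepted by both, and the intersection is empty.

Yes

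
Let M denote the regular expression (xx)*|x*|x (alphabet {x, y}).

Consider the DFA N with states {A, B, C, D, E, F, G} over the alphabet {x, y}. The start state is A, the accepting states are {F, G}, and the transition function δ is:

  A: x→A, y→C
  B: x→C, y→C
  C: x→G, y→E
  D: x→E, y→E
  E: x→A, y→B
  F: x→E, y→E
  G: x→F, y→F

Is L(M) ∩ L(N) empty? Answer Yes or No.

Yes

Converting the expression M to a DFA (subset construction, then merging equivalent states) gives the minimal DFA with states {m0, m1}, start state m0, accepting states {m0} and transitions m0: x→m0, y→m1; m1: x→m1, y→m1.
Exploring the product automaton M × N from the start pair (m0, A), following both machines on each input symbol, reaches 7 state pairs: (m0, A), (m1, C), (m1, G), (m1, E), (m1, F), (m1, A), (m1, B).
M accepts in {m0} and N accepts in {F, G}; no reachable pair has both components accepting, so no string drives both machines to acceptance simultaneously and L(M) ∩ L(N) = ∅.
So no string is accepted by both, and the intersection is empty.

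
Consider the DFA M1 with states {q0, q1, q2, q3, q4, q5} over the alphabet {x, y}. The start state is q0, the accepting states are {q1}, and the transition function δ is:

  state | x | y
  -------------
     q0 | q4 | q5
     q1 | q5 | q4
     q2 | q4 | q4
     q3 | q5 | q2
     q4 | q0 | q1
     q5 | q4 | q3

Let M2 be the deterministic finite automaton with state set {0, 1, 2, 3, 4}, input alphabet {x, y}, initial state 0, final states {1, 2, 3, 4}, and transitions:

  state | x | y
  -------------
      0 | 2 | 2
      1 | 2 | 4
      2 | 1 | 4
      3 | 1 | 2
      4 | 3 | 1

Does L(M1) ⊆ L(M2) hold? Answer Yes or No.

Exploring the product automaton M1 × M2 from the start pair (q0, 0), following both machines on each input symbol, reaches 20 state pairs: (q0, 0), (q4, 2), (q5, 2), (q0, 1), (q1, 4), (q4, 1), (q3, 4), (q5, 4), (q5, 3), (q0, 2), (q2, 1), (q4, 3), (q3, 1), (q3, 2), (q4, 4), (q1, 2), (q2, 4), (q5, 1), (q0, 3), (q1, 1).
M1 accepts in {q1} and M2 accepts in {1, 2, 3, 4}. The reachable pairs whose M1-component is accepting are (q1, 4), (q1, 2), (q1, 1); in each of them the M2-component is accepting too, so the product for L(M1) \ L(M2) (M1-component accepting, M2-component rejecting) has no reachable accepting pair and the difference is empty.
Hence every string in L(M1) is also in L(M2).

Yes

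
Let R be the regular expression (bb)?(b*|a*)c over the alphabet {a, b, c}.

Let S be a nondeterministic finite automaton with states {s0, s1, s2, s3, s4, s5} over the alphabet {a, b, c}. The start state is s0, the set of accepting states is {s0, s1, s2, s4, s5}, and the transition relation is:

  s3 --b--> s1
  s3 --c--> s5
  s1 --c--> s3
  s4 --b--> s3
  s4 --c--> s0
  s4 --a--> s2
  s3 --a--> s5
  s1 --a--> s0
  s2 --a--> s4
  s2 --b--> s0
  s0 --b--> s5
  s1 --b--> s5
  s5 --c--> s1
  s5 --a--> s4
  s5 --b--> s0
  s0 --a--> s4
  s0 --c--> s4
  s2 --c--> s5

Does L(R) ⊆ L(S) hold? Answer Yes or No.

Converting the expression R to a DFA (subset construction, then merging equivalent states) gives the minimal DFA with states {r0, r1, r2, r3, r4, r5, r6}, start state r0, accepting states {r3} and transitions r0: a→r1, b→r2, c→r3; r1: a→r1, b→r4, c→r3; r2: a→r4, b→r5, c→r3; r3: a→r4, b→r4, c→r4; r4: a→r4, b→r4, c→r4; r5: a→r1, b→r6, c→r3; r6: a→r4, b→r6, c→r3.
Exploring the product automaton R × S from the start pair (r0, s0), following both machines on each input symbol, reaches 17 state pairs: (r0, s0), (r1, s4), (r2, s5), (r3, s4), (r1, s2), (r4, s3), (r3, s0), (r4, s4), (r5, s0), (r3, s1), (r4, s2), (r4, s0), (r3, s5), (r4, s5), (r4, s1), (r6, s5), (r6, s0).
R accepts in {r3} and S accepts in {s0, s1, s2, s4, s5}. The reachable pairs whose R-component is accepting are (r3, s4), (r3, s0), (r3, s1), (r3, s5); in each of them the S-component is accepting too, so the product for L(R) \ L(S) (R-component accepting, S-component rejecting) has no reachable accepting pair and the difference is empty.
Hence every string in L(R) is also in L(S).

Yes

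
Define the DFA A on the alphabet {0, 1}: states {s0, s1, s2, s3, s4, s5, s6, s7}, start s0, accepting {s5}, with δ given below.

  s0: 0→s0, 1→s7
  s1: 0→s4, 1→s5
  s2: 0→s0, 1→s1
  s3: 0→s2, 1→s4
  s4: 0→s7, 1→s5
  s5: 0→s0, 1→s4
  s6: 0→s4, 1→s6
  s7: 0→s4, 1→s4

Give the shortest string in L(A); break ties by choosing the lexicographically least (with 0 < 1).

A breadth-first search from s0 reaches an accepting state first via the path s0 → s7 → s4 → s5 on input 101.
No string of length < 3 is accepted (BFS exhausts all shorter strings without reaching an accepting state), and 101 is the lexicographically least accepting string of length 3.

101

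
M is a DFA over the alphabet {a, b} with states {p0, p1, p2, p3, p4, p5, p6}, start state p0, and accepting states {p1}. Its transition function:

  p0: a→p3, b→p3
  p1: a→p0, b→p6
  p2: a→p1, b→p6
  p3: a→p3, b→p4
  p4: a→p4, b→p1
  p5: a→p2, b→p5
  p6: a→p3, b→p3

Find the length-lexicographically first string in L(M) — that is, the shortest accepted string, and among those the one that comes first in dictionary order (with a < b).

A breadth-first search from p0 reaches an accepting state first via the path p0 → p3 → p4 → p1 on input abb.
No string of length < 3 is accepted (BFS exhausts all shorter strings without reaching an accepting state), and abb is the lexicographically least accepting string of length 3.

abb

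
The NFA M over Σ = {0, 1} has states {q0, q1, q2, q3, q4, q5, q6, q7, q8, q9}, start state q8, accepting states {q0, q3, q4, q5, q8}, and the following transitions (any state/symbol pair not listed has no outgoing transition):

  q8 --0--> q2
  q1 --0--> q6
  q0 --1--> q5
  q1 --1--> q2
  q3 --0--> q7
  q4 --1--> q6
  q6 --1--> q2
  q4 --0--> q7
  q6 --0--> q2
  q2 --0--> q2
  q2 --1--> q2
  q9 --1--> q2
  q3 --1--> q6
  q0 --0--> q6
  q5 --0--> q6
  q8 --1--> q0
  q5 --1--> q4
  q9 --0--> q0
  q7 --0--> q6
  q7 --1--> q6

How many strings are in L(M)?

4

The useful subgraph on states {q0, q4, q5, q8} is acyclic, so L(M) is finite; the longest accepting path visits 4 useful states, giving maximum string length 3.
Counting accepting paths from q8 by length: 1 of length 0, 1 of length 1, 1 of length 2, 1 of length 3. Total 4.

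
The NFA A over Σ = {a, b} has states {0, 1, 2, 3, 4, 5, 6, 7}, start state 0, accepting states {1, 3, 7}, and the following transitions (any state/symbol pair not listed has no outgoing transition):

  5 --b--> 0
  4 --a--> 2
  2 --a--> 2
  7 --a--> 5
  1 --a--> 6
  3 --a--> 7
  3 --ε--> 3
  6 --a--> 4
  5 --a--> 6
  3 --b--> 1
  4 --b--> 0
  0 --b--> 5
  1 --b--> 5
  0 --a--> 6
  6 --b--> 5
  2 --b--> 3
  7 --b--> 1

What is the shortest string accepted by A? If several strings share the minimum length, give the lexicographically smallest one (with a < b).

A breadth-first search from 0 reaches an accepting state first via the path 0 → 6 → 4 → 2 → 3 on input aaab.
No string of length < 4 is accepted (BFS exhausts all shorter strings without reaching an accepting state), and aaab is the lexicographically least accepting string of length 4.

aaab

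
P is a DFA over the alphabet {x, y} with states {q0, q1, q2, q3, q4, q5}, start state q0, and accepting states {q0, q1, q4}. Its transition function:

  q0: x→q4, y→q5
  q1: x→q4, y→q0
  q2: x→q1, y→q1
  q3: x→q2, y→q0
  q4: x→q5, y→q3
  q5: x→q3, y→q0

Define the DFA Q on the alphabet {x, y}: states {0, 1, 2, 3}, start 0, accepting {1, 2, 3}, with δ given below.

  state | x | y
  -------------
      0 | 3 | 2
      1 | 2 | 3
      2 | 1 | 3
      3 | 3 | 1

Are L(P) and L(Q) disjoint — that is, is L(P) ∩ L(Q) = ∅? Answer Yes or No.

No

The string x is accepted by both P and Q.
Hence L(P) ∩ L(Q) ≠ ∅.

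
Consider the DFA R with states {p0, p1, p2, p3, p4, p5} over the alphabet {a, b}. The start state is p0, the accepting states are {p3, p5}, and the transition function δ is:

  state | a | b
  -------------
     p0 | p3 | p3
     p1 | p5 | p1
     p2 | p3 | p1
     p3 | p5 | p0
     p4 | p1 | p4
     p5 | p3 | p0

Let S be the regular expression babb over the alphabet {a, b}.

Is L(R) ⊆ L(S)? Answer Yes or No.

The string a is in L(R) but not in L(S).
So L(R) ⊄ L(S).

No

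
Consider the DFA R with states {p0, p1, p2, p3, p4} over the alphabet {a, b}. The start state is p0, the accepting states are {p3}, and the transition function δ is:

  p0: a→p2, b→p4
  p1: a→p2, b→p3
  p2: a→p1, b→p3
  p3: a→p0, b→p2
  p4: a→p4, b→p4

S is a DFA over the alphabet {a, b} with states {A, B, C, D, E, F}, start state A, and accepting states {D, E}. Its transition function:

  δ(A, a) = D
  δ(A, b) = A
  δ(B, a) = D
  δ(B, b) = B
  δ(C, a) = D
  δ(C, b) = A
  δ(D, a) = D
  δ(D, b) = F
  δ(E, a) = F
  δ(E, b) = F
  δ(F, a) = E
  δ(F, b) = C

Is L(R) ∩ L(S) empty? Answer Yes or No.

Exploring the product automaton R × S from the start pair (p0, A), following both machines on each input symbol, reaches 17 state pairs: (p0, A), (p2, D), (p4, A), (p1, D), (p3, F), (p4, D), (p0, E), (p2, C), (p4, F), (p2, F), (p3, A), (p4, E), (p4, C), (p1, E), (p3, C), (p0, D), (p2, A).
R accepts in {p3} and S accepts in {D, E}; no reachable pair has both components accepting, so no string drives both machines to acceptance simultaneously and L(R) ∩ L(S) = ∅.
So no string is accepted by both, and the intersection is empty.

Yes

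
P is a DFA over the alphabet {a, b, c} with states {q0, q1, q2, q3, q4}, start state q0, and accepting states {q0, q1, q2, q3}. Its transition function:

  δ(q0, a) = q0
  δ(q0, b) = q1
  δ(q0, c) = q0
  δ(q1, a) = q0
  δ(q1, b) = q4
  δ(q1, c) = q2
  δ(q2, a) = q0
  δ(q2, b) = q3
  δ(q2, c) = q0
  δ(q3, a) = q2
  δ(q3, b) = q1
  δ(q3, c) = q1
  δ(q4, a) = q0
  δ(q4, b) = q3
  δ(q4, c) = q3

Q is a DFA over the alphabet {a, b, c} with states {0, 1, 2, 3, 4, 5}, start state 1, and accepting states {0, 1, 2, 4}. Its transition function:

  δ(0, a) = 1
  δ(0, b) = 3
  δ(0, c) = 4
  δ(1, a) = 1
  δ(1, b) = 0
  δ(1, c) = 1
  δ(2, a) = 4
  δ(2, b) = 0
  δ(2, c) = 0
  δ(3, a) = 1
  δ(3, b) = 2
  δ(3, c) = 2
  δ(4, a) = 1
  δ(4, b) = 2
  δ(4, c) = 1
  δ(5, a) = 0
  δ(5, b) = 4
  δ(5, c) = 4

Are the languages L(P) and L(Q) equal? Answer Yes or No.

Exploring the product automaton P × Q from the start pair (q0, 1), following both machines on each input symbol, reaches 5 state pairs: (q0, 1), (q1, 0), (q4, 3), (q2, 4), (q3, 2).
P accepts in {q0, q1, q2, q3} and Q accepts in {0, 1, 2, 4}. In every reachable pair the two components are either both accepting — (q0, 1), (q1, 0), (q2, 4), (q3, 2) — or both non-accepting, so no string is accepted by exactly one of the machines: L(P) \ L(Q) and L(Q) \ L(P) are both empty.
Hence every string is accepted by P iff it is accepted by Q, and the two languages coincide.

Yes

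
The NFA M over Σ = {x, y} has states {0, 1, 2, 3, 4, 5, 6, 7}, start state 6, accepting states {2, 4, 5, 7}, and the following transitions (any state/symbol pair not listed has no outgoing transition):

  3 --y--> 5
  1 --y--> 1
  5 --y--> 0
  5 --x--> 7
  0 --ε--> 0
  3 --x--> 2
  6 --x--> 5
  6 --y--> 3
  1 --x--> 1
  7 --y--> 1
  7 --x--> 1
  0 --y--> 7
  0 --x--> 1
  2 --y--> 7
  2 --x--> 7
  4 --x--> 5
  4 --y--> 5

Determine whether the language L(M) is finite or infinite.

The useful states (reachable from 6 and able to reach an accepting state) are {0, 2, 3, 5, 6, 7}.
Restricted to these states the transition graph has no cycle, so every accepting path has bounded length and L is finite.

finite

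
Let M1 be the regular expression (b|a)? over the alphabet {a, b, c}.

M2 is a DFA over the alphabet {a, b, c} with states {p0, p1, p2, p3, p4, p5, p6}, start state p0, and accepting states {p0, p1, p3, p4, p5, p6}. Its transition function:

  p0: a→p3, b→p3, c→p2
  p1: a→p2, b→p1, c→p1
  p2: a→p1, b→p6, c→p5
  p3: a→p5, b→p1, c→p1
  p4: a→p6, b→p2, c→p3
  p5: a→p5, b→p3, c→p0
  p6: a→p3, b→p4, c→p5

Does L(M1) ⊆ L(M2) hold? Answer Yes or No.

Yes

Converting the expression M1 to a DFA (subset construction, then merging equivalent states) gives the minimal DFA with states {r0, r1, r2}, start state r0, accepting states {r0, r1} and transitions r0: a→r1, b→r1, c→r2; r1: a→r2, b→r2, c→r2; r2: a→r2, b→r2, c→r2.
Exploring the product automaton M1 × M2 from the start pair (r0, p0), following both machines on each input symbol, reaches 9 state pairs: (r0, p0), (r1, p3), (r2, p2), (r2, p5), (r2, p1), (r2, p6), (r2, p3), (r2, p0), (r2, p4).
M1 accepts in {r0, r1} and M2 accepts in {p0, p1, p3, p4, p5, p6}. The reachable pairs whose M1-component is accepting are (r0, p0), (r1, p3); in each of them the M2-component is accepting too, so the product for L(M1) \ L(M2) (M1-component accepting, M2-component rejecting) has no reachable accepting pair and the difference is empty.
Hence every string in L(M1) is also in L(M2).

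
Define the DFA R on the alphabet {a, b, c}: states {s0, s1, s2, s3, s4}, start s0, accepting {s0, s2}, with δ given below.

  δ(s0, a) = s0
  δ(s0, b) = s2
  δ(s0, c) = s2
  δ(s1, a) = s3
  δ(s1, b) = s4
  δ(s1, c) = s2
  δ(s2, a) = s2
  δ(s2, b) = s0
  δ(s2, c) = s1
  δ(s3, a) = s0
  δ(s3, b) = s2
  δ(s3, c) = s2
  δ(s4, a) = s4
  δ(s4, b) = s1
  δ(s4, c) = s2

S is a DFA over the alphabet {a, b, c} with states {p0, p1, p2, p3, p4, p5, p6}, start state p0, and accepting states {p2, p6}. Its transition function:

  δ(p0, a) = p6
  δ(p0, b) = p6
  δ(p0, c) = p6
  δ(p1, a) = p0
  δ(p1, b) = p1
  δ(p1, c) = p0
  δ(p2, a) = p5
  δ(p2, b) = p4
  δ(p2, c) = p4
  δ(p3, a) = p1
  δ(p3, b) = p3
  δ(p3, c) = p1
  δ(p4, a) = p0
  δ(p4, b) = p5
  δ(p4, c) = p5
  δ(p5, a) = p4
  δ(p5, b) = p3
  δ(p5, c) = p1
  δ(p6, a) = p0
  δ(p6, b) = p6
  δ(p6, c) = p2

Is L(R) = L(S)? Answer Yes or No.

The empty string ε is accepted by R but rejected by S.
So L(R) ≠ L(S).

No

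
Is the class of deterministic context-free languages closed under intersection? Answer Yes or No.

No

DCFLs are closed under complement (normalise the DPDA to read all of its input, then flip the verdict). If they were also closed under intersection, De Morgan would make them closed under union; but {aⁿbⁿ : n≥0} and {aⁿb²ⁿ : n≥0} are DCFLs (push the a's; pop one per b, respectively one per two b's) whose union no deterministic PDA accepts: a DPDA for it would have a single run on aⁿb²ⁿ, accepting after the prefix aⁿbⁿ and accepting again after n more b's; an ordinary PDA that simulates it on a's and b's and, at any moment when it is accepting, may switch to reading only a fresh letter c while feeding each c to the simulation as a b, would accept aⁱbʲcᵏ (k≥1) exactly when both aⁱbʲ and aⁱbʲ⁺ᵏ are in the language, i.e. its language intersected with the regular set a*b*c⁺ would be exactly {aⁿbⁿcⁿ : n≥1} — impossible, since context-free languages are closed under intersection with regular sets and {aⁿbⁿcⁿ} is not context-free.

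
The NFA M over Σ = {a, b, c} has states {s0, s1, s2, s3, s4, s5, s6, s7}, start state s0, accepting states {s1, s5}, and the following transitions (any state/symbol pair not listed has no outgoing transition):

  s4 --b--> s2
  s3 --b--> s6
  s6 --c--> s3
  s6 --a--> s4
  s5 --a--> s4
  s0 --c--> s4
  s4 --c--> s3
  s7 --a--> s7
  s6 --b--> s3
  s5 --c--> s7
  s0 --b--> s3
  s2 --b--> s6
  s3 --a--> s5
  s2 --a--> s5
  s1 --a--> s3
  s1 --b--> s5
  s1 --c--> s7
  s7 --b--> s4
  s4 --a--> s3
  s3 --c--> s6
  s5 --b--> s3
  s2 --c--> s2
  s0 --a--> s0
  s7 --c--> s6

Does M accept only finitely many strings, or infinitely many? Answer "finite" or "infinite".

State s0 is reachable from the start and can reach an accepting state, and it lies on the cycle s0 → s0.
Traversing that cycle any number of times yields accepted strings of unbounded length, so the language is infinite.

infinite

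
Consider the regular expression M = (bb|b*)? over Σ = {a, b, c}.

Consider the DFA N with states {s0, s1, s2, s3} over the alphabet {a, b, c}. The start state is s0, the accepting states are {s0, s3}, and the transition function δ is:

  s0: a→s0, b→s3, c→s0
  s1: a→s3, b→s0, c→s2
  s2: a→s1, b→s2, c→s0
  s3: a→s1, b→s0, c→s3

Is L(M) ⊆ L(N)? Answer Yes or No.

Converting the expression M to a DFA (subset construction, then merging equivalent states) gives the minimal DFA with states {m0, m1}, start state m0, accepting states {m0} and transitions m0: a→m1, b→m0, c→m1; m1: a→m1, b→m1, c→m1.
Exploring the product automaton M × N from the start pair (m0, s0), following both machines on each input symbol, reaches 6 state pairs: (m0, s0), (m1, s0), (m0, s3), (m1, s3), (m1, s1), (m1, s2).
M accepts in {m0} and N accepts in {s0, s3}. The reachable pairs whose M-component is accepting are (m0, s0), (m0, s3); in each of them the N-component is accepting too, so the product for L(M) \ L(N) (M-component accepting, N-component rejecting) has no reachable accepting pair and the difference is empty.
Hence every string in L(M) is also in L(N).

Yes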